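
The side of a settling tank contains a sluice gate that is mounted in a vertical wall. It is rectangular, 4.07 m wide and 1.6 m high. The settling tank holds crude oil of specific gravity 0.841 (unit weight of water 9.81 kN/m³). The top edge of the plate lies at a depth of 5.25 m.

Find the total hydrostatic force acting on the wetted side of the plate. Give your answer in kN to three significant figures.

γ = 0.841 × 9.81 = 8.25021 kN/m³.
The centroid lies 1.6/2 = 0.8 m below the top edge, so the centroid depth is h_c = 5.25 + 0.8 = 6.05 m.
A = 4.07 × 1.6 = 6.512 m².
Resultant F = γ·h_c·A = 8.25021 × 6.05 × 6.512 = 325.038 kN.

F ≈ 325 kN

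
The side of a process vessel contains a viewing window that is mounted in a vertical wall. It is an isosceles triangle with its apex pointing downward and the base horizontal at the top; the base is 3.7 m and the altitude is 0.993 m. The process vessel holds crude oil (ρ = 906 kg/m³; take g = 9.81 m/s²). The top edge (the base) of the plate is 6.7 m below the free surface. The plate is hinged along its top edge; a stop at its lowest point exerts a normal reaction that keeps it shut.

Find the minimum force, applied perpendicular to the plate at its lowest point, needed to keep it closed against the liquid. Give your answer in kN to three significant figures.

γ = ρg = 906 × 9.81 / 1000 = 8.88786 kN/m³.
With the apex down, the centroid sits h/3 = 0.993/3 = 0.331 m below the base (the top edge), so the centroid depth is h_c = 6.7 + 0.331 = 7.031 m.
A = ½ × 3.7 × 0.993 = 1.83705 m².
Resultant F = γ·h_c·A = 8.88786 × 7.031 × 1.83705 = 114.798 kN.
I_c = b·h³/36 = 3.7 × 0.993³/36 = 0.100635 m⁴.
Centre of pressure: y_p = y_c + I_c/(y_c·A) = 7.031 + 0.100635/(7.031 × 1.83705) = 7.031 + 0.00779132 = 7.03879 m along the plane.
The resultant acts 0.331 + 0.00779132 = 0.338791 m (along the plate) below the hinge at the top edge, so the moment about the hinge is M = F × 0.338791 = 114.798 × 0.338791 = 38.8925 kN·m.
A normal force at the bottom, 0.993 m from the hinge, must supply this moment: P = 38.8925/0.993 = 39.1667 kN.

P ≈ 39.2 kN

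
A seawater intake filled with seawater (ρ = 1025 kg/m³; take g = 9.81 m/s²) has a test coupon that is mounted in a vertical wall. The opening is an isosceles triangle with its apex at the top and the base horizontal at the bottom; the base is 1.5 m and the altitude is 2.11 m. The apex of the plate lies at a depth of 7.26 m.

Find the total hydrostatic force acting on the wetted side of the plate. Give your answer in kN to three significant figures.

F ≈ 138 kN

γ = ρg = 1025 × 9.81 / 1000 = 10.05525 kN/m³.
With the apex up, the centroid sits 2h/3 = 2 × 2.11/3 = 1.40667 m below the apex, so the centroid depth is h_c = 7.26 + 1.40667 = 8.66667 m.
A = ½ × 1.5 × 2.11 = 1.5825 m².
Resultant F = γ·h_c·A = 10.05525 × 8.66667 × 1.5825 = 137.908 kN.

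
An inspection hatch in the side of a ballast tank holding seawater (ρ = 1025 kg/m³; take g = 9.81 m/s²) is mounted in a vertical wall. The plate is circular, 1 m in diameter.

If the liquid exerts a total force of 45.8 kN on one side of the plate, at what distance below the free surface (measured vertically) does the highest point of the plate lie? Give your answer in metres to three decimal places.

γ = ρg = 1025 × 9.81 / 1000 = 10.05525 kN/m³.
A = π(0.5)² = 0.785398 m².
From F = γ·h_c·A, the centroid depth is h_c = 45.8/(10.05525 × 0.785398) = 5.7994 m.
The centroid is at the centre, 0.5 m below the top of the plate, so the highest point sits at h_top = 5.7994 − 0.5 = 5.2994 m below the surface.

d_top ≈ 5.299 m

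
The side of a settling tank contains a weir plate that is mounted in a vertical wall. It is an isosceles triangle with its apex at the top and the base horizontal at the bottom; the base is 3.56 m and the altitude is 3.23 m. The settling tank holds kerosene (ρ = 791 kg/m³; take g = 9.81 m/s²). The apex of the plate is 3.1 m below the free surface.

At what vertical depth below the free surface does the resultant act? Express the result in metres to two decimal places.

h_p = 5.36 m

γ = ρg = 791 × 9.81 / 1000 = 7.75971 kN/m³.
With the apex up, the centroid sits 2h/3 = 2 × 3.23/3 = 2.15333 m below the apex, so the centroid depth is h_c = 3.1 + 2.15333 = 5.25333 m.
A = ½ × 3.56 × 3.23 = 5.7494 m².
Resultant F = γ·h_c·A = 7.75971 × 5.25333 × 5.7494 = 234.37 kN.
I_c = b·h³/36 = 3.56 × 3.23³/36 = 3.33238 m⁴.
Centre of pressure: y_p = y_c + I_c/(y_c·A) = 5.25333 + 3.33238/(5.25333 × 5.7494) = 5.25333 + 0.110331 = 5.36366 m along the plane.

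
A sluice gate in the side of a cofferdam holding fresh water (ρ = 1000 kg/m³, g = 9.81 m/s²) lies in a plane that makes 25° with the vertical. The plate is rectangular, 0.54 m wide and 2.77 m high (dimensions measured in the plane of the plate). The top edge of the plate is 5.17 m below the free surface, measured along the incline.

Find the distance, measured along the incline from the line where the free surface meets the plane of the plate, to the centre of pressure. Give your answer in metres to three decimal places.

y_p = 6.653 m

γ = ρg = 1000 × 9.81 = 9810 N/m³ = 9.81 kN/m³.
The plate makes 25° with the vertical, i.e. θ = 90° − 25° = 65° to the horizontal. Measuring y along the incline from the free-surface line, vertical depth h = y·sinθ with sinθ = 0.906308.
The centroid lies 2.77/2 = 1.385 m below the top edge, so y_c = 5.17 + 1.385 = 6.555 m and h_c = 6.555 × 0.906308 = 5.94085 m.
A = 0.54 × 2.77 = 1.4958 m².
Resultant F = γ·h_c·A = 9.81 × 5.94085 × 1.4958 = 87.1748 kN.
I_c = b·h³/12 = 0.54 × 2.77³/12 = 0.956427 m⁴.
Centre of pressure: y_p = y_c + I_c/(y_c·A) = 6.555 + 0.956427/(6.555 × 1.4958) = 6.555 + 0.0975451 = 6.65255 m along the plane.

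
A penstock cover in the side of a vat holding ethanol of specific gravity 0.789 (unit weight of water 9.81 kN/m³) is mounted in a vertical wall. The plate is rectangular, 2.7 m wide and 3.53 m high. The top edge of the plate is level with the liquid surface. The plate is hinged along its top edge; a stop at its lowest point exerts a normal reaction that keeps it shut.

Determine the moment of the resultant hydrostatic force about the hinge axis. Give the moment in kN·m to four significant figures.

M ≈ 306.4 kN·m

γ = 0.789 × 9.81 = 7.74009 kN/m³.
The centroid lies 3.53/2 = 1.765 m below the top edge, so the centroid depth is h_c = 1.765 m.
A = 2.7 × 3.53 = 9.531 m².
Resultant F = γ·h_c·A = 7.74009 × 1.765 × 9.531 = 130.205 kN.
I_c = b·h³/12 = 2.7 × 3.53³/12 = 9.89707 m⁴.
Centre of pressure: y_p = y_c + I_c/(y_c·A) = 1.765 + 9.89707/(1.765 × 9.531) = 1.765 + 0.588333 = 2.35333 m along the plane.
The resultant acts 1.765 + 0.588333 = 2.35333 m (along the plate) below the hinge at the top edge, so the moment about the hinge is M = F × 2.35333 = 130.205 × 2.35333 = 306.415 kN·m.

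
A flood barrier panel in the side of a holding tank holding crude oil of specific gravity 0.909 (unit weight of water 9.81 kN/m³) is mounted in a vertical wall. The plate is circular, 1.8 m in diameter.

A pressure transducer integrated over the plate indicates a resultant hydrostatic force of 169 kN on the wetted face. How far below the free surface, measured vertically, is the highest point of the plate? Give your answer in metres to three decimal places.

γ = 0.909 × 9.81 = 8.91729 kN/m³.
A = π(0.9)² = 2.54469 m².
From F = γ·h_c·A, the centroid depth is h_c = 169/(8.91729 × 2.54469) = 7.44764 m.
The centroid is at the centre, 0.9 m below the top of the plate, so the highest point sits at h_top = 7.44764 − 0.9 = 6.54764 m below the surface.

d_top ≈ 6.548 m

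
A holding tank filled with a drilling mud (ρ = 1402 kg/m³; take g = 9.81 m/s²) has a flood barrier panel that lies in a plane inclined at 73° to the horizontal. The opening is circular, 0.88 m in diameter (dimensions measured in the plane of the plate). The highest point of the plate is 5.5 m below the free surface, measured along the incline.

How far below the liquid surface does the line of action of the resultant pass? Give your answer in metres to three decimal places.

γ = ρg = 1402 × 9.81 / 1000 = 13.75362 kN/m³.
Let θ = 73° be the plate's angle to the horizontal; measure y along the incline from where the plane meets the free surface. Vertical depth h = y·sinθ with sinθ = 0.956305.
The centroid is at the centre, 0.44 m below the top of the plate, so y_c = 5.5 + 0.44 = 5.94 m and h_c = 5.94 × 0.956305 = 5.68045 m.
A = π(0.44)² = 0.608212 m².
Resultant F = γ·h_c·A = 13.75362 × 5.68045 × 0.608212 = 47.5176 kN.
I_c = πr⁴/4 = π × 0.44⁴/4 = 0.0294375 m⁴.
Centre of pressure: y_p = y_c + I_c/(y_c·A) = 5.94 + 0.0294375/(5.94 × 0.608212) = 5.94 + 0.00814816 = 5.94815 m along the plane.
Vertically, h_p = y_p·sinθ = 5.94815 × 0.956305 = 5.68825 m.

h_p = 5.688 m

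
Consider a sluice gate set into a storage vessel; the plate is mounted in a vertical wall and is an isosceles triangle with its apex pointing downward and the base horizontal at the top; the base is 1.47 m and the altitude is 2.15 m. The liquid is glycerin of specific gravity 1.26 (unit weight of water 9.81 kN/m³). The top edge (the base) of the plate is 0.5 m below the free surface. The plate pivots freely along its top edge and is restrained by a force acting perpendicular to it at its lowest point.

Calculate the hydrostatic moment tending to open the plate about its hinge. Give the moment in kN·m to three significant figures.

γ = 1.26 × 9.81 = 12.3606 kN/m³.
With the apex down, the centroid sits h/3 = 2.15/3 = 0.716667 m below the base (the top edge), so the centroid depth is h_c = 0.5 + 0.716667 = 1.21667 m.
A = ½ × 1.47 × 2.15 = 1.58025 m².
Resultant F = γ·h_c·A = 12.3606 × 1.21667 × 1.58025 = 23.765 kN.
I_c = b·h³/36 = 1.47 × 2.15³/36 = 0.405817 m⁴.
Centre of pressure: y_p = y_c + I_c/(y_c·A) = 1.21667 + 0.405817/(1.21667 × 1.58025) = 1.21667 + 0.211072 = 1.42774 m along the plane.
The resultant acts 0.716667 + 0.211072 = 0.927739 m (along the plate) below the hinge at the top edge, so the moment about the hinge is M = F × 0.927739 = 23.765 × 0.927739 = 22.0477 kN·m.

M ≈ 22.0 kN·m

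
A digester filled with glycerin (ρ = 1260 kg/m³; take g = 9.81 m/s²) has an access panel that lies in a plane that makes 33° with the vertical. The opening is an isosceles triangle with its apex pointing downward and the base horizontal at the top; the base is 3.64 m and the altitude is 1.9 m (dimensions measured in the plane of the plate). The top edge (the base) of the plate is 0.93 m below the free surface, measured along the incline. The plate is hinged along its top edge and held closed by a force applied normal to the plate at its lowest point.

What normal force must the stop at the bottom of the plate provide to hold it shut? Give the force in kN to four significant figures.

γ = ρg = 1260 × 9.81 / 1000 = 12.3606 kN/m³.
The plate makes 33° with the vertical, i.e. θ = 90° − 33° = 57° to the horizontal. Measuring y along the incline from the free-surface line, vertical depth h = y·sinθ with sinθ = 0.838671.
With the apex down, the centroid sits h/3 = 1.9/3 = 0.633333 m below the base (the top edge), so y_c = 0.93 + 0.633333 = 1.56333 m and h_c = 1.56333 × 0.838671 = 1.31112 m.
A = ½ × 3.64 × 1.9 = 3.458 m².
Resultant F = γ·h_c·A = 12.3606 × 1.31112 × 3.458 = 56.0411 kN.
I_c = b·h³/36 = 3.64 × 1.9³/36 = 0.693521 m⁴.
Centre of pressure: y_p = y_c + I_c/(y_c·A) = 1.56333 + 0.693521/(1.56333 × 3.458) = 1.56333 + 0.128287 = 1.69162 m along the plane.
The resultant acts 0.633333 + 0.128287 = 0.76162 m (along the plate) below the hinge at the top edge, so the moment about the hinge is M = F × 0.76162 = 56.0411 × 0.76162 = 42.682 kN·m.
A normal force at the bottom, 1.9 m from the hinge, must supply this moment: P = 42.682/1.9 = 22.4642 kN.

P ≈ 22.46 kN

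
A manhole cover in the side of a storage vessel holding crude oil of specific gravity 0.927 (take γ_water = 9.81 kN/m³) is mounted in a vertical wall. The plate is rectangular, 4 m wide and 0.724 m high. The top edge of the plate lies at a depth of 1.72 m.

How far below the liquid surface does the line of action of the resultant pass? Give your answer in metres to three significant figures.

h_p = 2.10 m

γ = 0.927 × 9.81 = 9.09387 kN/m³.
The centroid lies 0.724/2 = 0.362 m below the top edge, so the centroid depth is h_c = 1.72 + 0.362 = 2.082 m.
A = 4 × 0.724 = 2.896 m².
Resultant F = γ·h_c·A = 9.09387 × 2.082 × 2.896 = 54.8312 kN.
I_c = b·h³/12 = 4 × 0.724³/12 = 0.126501 m⁴.
Centre of pressure: y_p = y_c + I_c/(y_c·A) = 2.082 + 0.126501/(2.082 × 2.896) = 2.082 + 0.0209804 = 2.10298 m along the plane.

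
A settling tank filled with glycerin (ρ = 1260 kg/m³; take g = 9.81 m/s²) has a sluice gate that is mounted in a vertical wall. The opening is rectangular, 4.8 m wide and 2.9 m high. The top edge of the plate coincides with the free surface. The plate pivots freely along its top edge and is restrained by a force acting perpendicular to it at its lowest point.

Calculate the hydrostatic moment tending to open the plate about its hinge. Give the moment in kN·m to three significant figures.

γ = ρg = 1260 × 9.81 / 1000 = 12.3606 kN/m³.
The centroid lies 2.9/2 = 1.45 m below the top edge, so the centroid depth is h_c = 1.45 m.
A = 4.8 × 2.9 = 13.92 m².
Resultant F = γ·h_c·A = 12.3606 × 1.45 × 13.92 = 249.486 kN.
I_c = b·h³/12 = 4.8 × 2.9³/12 = 9.7556 m⁴.
Centre of pressure: y_p = y_c + I_c/(y_c·A) = 1.45 + 9.7556/(1.45 × 13.92) = 1.45 + 0.483333 = 1.93333 m along the plane.
The resultant acts 1.45 + 0.483333 = 1.93333 m (along the plate) below the hinge at the top edge, so the moment about the hinge is M = F × 1.93333 = 249.486 × 1.93333 = 482.339 kN·m.

M ≈ 482 kN·m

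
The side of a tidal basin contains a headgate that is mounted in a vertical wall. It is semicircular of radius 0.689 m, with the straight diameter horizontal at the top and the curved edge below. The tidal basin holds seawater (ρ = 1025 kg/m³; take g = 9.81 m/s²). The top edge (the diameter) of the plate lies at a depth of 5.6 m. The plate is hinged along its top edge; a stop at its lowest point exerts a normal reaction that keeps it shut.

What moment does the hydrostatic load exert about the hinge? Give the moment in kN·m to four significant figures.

γ = ρg = 1025 × 9.81 / 1000 = 10.05525 kN/m³.
The centroid of a semicircle lies 4r/(3π) = 0.292421 m from the diameter, here below the top edge, so the centroid depth is h_c = 5.6 + 0.292421 = 5.89242 m.
A = πr²/2 = π × 0.689²/2 = 0.74569 m².
Resultant F = γ·h_c·A = 10.05525 × 5.89242 × 0.74569 = 44.182 kN.
I_c = (π/8 − 8/(9π))·r⁴ = 0.109757 × 0.689⁴ = 0.0247348 m⁴.
Centre of pressure: y_p = y_c + I_c/(y_c·A) = 5.89242 + 0.0247348/(5.89242 × 0.74569) = 5.89242 + 0.00562933 = 5.89805 m along the plane.
The resultant acts 0.292421 + 0.00562933 = 0.29805 m (along the plate) below the hinge at the top edge, so the moment about the hinge is M = F × 0.29805 = 44.182 × 0.29805 = 13.1684 kN·m.

M ≈ 13.17 kN·m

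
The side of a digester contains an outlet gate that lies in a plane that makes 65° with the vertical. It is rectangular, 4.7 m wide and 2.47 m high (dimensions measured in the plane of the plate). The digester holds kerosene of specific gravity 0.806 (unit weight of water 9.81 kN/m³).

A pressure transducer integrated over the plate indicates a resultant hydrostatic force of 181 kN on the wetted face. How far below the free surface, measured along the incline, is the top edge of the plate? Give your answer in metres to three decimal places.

γ = 0.806 × 9.81 = 7.90686 kN/m³.
A = 4.7 × 2.47 = 11.609 m².
From F = γ·h_c·A, the centroid depth is h_c = 181/(7.90686 × 11.609) = 1.97188 m.
The plate makes 65° with the vertical, i.e. θ = 90° − 65° = 25° to the horizontal. Measuring y along the incline from the free-surface line, vertical depth h = y·sinθ with sinθ = 0.422618.
Along the incline, y_c = h_c/sinθ = 1.97188/0.422618 = 4.66587 m.
The centroid lies 2.47/2 = 1.235 m below the top edge, so the top edge sits at y_top = 4.66587 − 1.235 = 3.43087 m along the incline.

y_top ≈ 3.431 m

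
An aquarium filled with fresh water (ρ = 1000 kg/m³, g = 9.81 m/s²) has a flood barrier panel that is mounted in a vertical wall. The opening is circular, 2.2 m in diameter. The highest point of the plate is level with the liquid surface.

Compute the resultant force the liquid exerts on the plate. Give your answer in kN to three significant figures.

γ = ρg = 1000 × 9.81 = 9810 N/m³ = 9.81 kN/m³.
The centroid is at the centre, 1.1 m below the top of the plate, so the centroid depth is h_c = 1.1 m.
A = π(1.1)² = 3.80133 m².
Resultant F = γ·h_c·A = 9.81 × 1.1 × 3.80133 = 41.0202 kN.

F ≈ 41.0 kN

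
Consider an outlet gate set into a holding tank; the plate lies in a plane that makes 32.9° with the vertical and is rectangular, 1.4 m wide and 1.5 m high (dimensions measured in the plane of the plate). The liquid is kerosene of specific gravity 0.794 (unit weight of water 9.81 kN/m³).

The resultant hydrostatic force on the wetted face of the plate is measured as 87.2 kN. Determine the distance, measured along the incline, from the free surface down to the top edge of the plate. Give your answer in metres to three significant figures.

y_top ≈ 5.60 m

γ = 0.794 × 9.81 = 7.78914 kN/m³.
A = 1.4 × 1.5 = 2.1 m².
From F = γ·h_c·A, the centroid depth is h_c = 87.2/(7.78914 × 2.1) = 5.33099 m.
The plate makes 32.9° with the vertical, i.e. θ = 90° − 32.9° = 57.1° to the horizontal. Measuring y along the incline from the free-surface line, vertical depth h = y·sinθ with sinθ = 0.839620.
Along the incline, y_c = h_c/sinθ = 5.33099/0.839620 = 6.34929 m.
The centroid lies 1.5/2 = 0.75 m below the top edge, so the top edge sits at y_top = 6.34929 − 0.75 = 5.59929 m along the incline.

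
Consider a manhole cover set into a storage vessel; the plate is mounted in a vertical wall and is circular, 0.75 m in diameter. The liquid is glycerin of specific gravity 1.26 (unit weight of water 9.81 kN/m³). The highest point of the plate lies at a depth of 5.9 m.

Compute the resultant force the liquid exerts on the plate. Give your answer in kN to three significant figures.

F ≈ 34.3 kN

γ = 1.26 × 9.81 = 12.3606 kN/m³.
The centroid is at the centre, 0.375 m below the top of the plate, so the centroid depth is h_c = 5.9 + 0.375 = 6.275 m.
A = π(0.375)² = 0.441786 m².
Resultant F = γ·h_c·A = 12.3606 × 6.275 × 0.441786 = 34.2661 kN.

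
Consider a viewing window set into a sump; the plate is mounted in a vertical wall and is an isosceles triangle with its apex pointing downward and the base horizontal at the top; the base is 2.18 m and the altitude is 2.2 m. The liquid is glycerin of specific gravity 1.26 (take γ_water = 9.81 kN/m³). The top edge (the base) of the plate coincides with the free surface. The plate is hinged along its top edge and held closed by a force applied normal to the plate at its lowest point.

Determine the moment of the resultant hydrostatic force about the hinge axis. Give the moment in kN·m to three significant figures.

M ≈ 23.9 kN·m

γ = 1.26 × 9.81 = 12.3606 kN/m³.
With the apex down, the centroid sits h/3 = 2.2/3 = 0.733333 m below the base (the top edge), so the centroid depth is h_c = 0.733333 m.
A = ½ × 2.18 × 2.2 = 2.398 m².
Resultant F = γ·h_c·A = 12.3606 × 0.733333 × 2.398 = 21.7365 kN.
I_c = b·h³/36 = 2.18 × 2.2³/36 = 0.644796 m⁴.
Centre of pressure: y_p = y_c + I_c/(y_c·A) = 0.733333 + 0.644796/(0.733333 × 2.398) = 0.733333 + 0.366667 = 1.1 m along the plane.
The resultant acts 0.733333 + 0.366667 = 1.1 m (along the plate) below the hinge at the top edge, so the moment about the hinge is M = F × 1.1 = 21.7365 × 1.1 = 23.9102 kN·m.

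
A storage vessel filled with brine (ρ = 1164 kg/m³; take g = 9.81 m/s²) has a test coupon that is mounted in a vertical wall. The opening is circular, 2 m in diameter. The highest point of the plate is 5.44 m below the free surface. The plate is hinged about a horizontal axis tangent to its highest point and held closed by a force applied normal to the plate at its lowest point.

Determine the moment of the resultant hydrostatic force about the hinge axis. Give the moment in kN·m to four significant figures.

γ = ρg = 1164 × 9.81 / 1000 = 11.41884 kN/m³.
The centroid is at the centre, 1 m below the top of the plate, so the centroid depth is h_c = 5.44 + 1 = 6.44 m.
A = π(1)² = 3.14159 m².
Resultant F = γ·h_c·A = 11.41884 × 6.44 × 3.14159 = 231.024 kN.
I_c = πr⁴/4 = π × 1⁴/4 = 0.785398 m⁴.
Centre of pressure: y_p = y_c + I_c/(y_c·A) = 6.44 + 0.785398/(6.44 × 3.14159) = 6.44 + 0.0388199 = 6.47882 m along the plane.
The resultant acts 1 + 0.0388199 = 1.03882 m (along the plate) below the hinge at the top edge, so the moment about the hinge is M = F × 1.03882 = 231.024 × 1.03882 = 239.992 kN·m.

M ≈ 240.0 kN·m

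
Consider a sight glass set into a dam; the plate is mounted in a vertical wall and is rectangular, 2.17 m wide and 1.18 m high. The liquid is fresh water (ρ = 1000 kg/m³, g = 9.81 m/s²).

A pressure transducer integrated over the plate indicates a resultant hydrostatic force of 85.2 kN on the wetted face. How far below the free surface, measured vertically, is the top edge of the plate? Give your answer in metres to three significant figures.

γ = ρg = 1000 × 9.81 = 9810 N/m³ = 9.81 kN/m³.
A = 2.17 × 1.18 = 2.5606 m².
From F = γ·h_c·A, the centroid depth is h_c = 85.2/(9.81 × 2.5606) = 3.39179 m.
The centroid lies 1.18/2 = 0.59 m below the top edge, so the top edge sits at h_top = 3.39179 − 0.59 = 2.80179 m below the surface.

d_top ≈ 2.80 m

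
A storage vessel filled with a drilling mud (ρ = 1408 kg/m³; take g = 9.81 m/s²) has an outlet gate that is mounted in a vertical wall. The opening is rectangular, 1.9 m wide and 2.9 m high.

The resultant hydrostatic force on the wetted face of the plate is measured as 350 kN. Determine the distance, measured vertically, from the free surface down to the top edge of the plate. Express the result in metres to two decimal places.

γ = ρg = 1408 × 9.81 / 1000 = 13.81248 kN/m³.
A = 1.9 × 2.9 = 5.51 m².
From F = γ·h_c·A, the centroid depth is h_c = 350/(13.81248 × 5.51) = 4.5988 m.
The centroid lies 2.9/2 = 1.45 m below the top edge, so the top edge sits at h_top = 4.5988 − 1.45 = 3.1488 m below the surface.

d_top ≈ 3.15 m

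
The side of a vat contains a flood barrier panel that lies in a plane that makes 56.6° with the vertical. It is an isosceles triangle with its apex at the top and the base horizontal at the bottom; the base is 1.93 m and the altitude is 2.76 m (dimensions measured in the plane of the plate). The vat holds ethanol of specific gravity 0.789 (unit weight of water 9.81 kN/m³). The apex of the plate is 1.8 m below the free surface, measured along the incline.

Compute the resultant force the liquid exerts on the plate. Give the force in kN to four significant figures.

F ≈ 41.31 kN

γ = 0.789 × 9.81 = 7.74009 kN/m³.
The plate makes 56.6° with the vertical, i.e. θ = 90° − 56.6° = 33.4° to the horizontal. Measuring y along the incline from the free-surface line, vertical depth h = y·sinθ with sinθ = 0.550481.
With the apex up, the centroid sits 2h/3 = 2 × 2.76/3 = 1.84 m below the apex, so y_c = 1.8 + 1.84 = 3.64 m and h_c = 3.64 × 0.550481 = 2.00375 m.
A = ½ × 1.93 × 2.76 = 2.6634 m².
Resultant F = γ·h_c·A = 7.74009 × 2.00375 × 2.6634 = 41.3072 kN.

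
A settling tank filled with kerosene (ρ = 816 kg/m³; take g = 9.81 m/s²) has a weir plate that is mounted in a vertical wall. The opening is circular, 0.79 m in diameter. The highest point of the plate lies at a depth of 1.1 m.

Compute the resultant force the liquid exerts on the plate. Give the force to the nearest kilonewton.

F ≈ 6 kN

γ = ρg = 816 × 9.81 / 1000 = 8.00496 kN/m³.
The centroid is at the centre, 0.395 m below the top of the plate, so the centroid depth is h_c = 1.1 + 0.395 = 1.495 m.
A = π(0.395)² = 0.490167 m².
Resultant F = γ·h_c·A = 8.00496 × 1.495 × 0.490167 = 5.86603 kN.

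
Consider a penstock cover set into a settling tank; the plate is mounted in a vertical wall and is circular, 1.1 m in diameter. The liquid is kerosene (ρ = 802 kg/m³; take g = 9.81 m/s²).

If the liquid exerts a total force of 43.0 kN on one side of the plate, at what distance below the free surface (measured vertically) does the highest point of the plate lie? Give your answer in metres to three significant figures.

γ = ρg = 802 × 9.81 / 1000 = 7.86762 kN/m³.
A = π(0.55)² = 0.950332 m².
From F = γ·h_c·A, the centroid depth is h_c = 43.0/(7.86762 × 0.950332) = 5.75108 m.
The centroid is at the centre, 0.55 m below the top of the plate, so the highest point sits at h_top = 5.75108 − 0.55 = 5.20108 m below the surface.

d_top ≈ 5.20 m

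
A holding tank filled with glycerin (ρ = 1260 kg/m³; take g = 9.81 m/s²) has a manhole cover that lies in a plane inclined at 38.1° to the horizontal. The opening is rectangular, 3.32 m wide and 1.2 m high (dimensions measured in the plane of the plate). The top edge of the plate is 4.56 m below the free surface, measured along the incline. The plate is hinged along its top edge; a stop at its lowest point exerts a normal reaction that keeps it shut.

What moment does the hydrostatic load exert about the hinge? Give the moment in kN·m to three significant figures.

γ = ρg = 1260 × 9.81 / 1000 = 12.3606 kN/m³.
Let θ = 38.1° be the plate's angle to the horizontal; measure y along the incline from where the plane meets the free surface. Vertical depth h = y·sinθ with sinθ = 0.617036.
The centroid lies 1.2/2 = 0.6 m below the top edge, so y_c = 4.56 + 0.6 = 5.16 m and h_c = 5.16 × 0.617036 = 3.18391 m.
A = 3.32 × 1.2 = 3.984 m².
Resultant F = γ·h_c·A = 12.3606 × 3.18391 × 3.984 = 156.79 kN.
I_c = b·h³/12 = 3.32 × 1.2³/12 = 0.47808 m⁴.
Centre of pressure: y_p = y_c + I_c/(y_c·A) = 5.16 + 0.47808/(5.16 × 3.984) = 5.16 + 0.0232558 = 5.18326 m along the plane.
The resultant acts 0.6 + 0.0232558 = 0.623256 m (along the plate) below the hinge at the top edge, so the moment about the hinge is M = F × 0.623256 = 156.79 × 0.623256 = 97.7203 kN·m.

M ≈ 97.7 kN·m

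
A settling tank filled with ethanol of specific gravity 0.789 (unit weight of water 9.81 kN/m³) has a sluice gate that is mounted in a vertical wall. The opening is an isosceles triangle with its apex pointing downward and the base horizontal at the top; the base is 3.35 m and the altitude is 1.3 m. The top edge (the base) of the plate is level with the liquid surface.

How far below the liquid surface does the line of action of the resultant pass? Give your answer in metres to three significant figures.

h_p = 0.650 m

γ = 0.789 × 9.81 = 7.74009 kN/m³.
With the apex down, the centroid sits h/3 = 1.3/3 = 0.433333 m below the base (the top edge), so the centroid depth is h_c = 0.433333 m.
A = ½ × 3.35 × 1.3 = 2.1775 m².
Resultant F = γ·h_c·A = 7.74009 × 0.433333 × 2.1775 = 7.30341 kN.
I_c = b·h³/36 = 3.35 × 1.3³/36 = 0.204443 m⁴.
Centre of pressure: y_p = y_c + I_c/(y_c·A) = 0.433333 + 0.204443/(0.433333 × 2.1775) = 0.433333 + 0.216667 = 0.65 m along the plane.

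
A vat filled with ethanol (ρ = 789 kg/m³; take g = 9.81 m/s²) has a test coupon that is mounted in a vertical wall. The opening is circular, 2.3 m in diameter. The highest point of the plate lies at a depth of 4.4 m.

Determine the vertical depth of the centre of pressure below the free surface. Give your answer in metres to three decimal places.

γ = ρg = 789 × 9.81 / 1000 = 7.74009 kN/m³.
The centroid is at the centre, 1.15 m below the top of the plate, so the centroid depth is h_c = 4.4 + 1.15 = 5.55 m.
A = π(1.15)² = 4.15476 m².
Resultant F = γ·h_c·A = 7.74009 × 5.55 × 4.15476 = 178.478 kN.
I_c = πr⁴/4 = π × 1.15⁴/4 = 1.37367 m⁴.
Centre of pressure: y_p = y_c + I_c/(y_c·A) = 5.55 + 1.37367/(5.55 × 4.15476) = 5.55 + 0.0595722 = 5.60957 m along the plane.

h_p = 5.610 m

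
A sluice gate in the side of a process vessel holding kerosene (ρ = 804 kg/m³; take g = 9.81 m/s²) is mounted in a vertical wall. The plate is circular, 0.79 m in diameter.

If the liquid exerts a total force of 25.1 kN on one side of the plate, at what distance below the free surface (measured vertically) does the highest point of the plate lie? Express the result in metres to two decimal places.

d_top ≈ 6.10 m

γ = ρg = 804 × 9.81 / 1000 = 7.88724 kN/m³.
A = π(0.395)² = 0.490167 m².
From F = γ·h_c·A, the centroid depth is h_c = 25.1/(7.88724 × 0.490167) = 6.49239 m.
The centroid is at the centre, 0.395 m below the top of the plate, so the highest point sits at h_top = 6.49239 − 0.395 = 6.09739 m below the surface.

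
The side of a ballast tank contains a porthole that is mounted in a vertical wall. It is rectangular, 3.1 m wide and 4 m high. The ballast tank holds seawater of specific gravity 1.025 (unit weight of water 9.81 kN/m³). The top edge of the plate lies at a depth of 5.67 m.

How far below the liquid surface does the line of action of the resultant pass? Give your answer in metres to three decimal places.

h_p = 7.844 m

γ = 1.025 × 9.81 = 10.05525 kN/m³.
The centroid lies 4/2 = 2 m below the top edge, so the centroid depth is h_c = 5.67 + 2 = 7.67 m.
A = 3.1 × 4 = 12.4 m².
Resultant F = γ·h_c·A = 10.05525 × 7.67 × 12.4 = 956.335 kN.
I_c = b·h³/12 = 3.1 × 4³/12 = 16.5333 m⁴.
Centre of pressure: y_p = y_c + I_c/(y_c·A) = 7.67 + 16.5333/(7.67 × 12.4) = 7.67 + 0.173837 = 7.84384 m along the plane.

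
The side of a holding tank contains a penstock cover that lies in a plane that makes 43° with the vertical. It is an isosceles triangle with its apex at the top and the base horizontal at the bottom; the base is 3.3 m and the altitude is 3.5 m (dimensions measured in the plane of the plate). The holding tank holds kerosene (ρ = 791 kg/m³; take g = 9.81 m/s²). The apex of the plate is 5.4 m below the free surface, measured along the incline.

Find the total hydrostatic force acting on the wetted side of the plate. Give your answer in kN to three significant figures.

γ = ρg = 791 × 9.81 / 1000 = 7.75971 kN/m³.
The plate makes 43° with the vertical, i.e. θ = 90° − 43° = 47° to the horizontal. Measuring y along the incline from the free-surface line, vertical depth h = y·sinθ with sinθ = 0.731354.
With the apex up, the centroid sits 2h/3 = 2 × 3.5/3 = 2.33333 m below the apex, so y_c = 5.4 + 2.33333 = 7.73333 m and h_c = 7.73333 × 0.731354 = 5.6558 m.
A = ½ × 3.3 × 3.5 = 5.775 m².
Resultant F = γ·h_c·A = 7.75971 × 5.6558 × 5.775 = 253.45 kN.

F ≈ 253 kN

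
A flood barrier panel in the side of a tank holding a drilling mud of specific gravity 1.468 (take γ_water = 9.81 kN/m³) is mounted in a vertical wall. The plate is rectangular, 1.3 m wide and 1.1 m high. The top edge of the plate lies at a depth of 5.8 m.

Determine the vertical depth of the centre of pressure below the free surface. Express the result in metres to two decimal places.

h_p = 6.37 m

γ = 1.468 × 9.81 = 14.40108 kN/m³.
The centroid lies 1.1/2 = 0.55 m below the top edge, so the centroid depth is h_c = 5.8 + 0.55 = 6.35 m.
A = 1.3 × 1.1 = 1.43 m².
Resultant F = γ·h_c·A = 14.40108 × 6.35 × 1.43 = 130.769 kN.
I_c = b·h³/12 = 1.3 × 1.1³/12 = 0.144192 m⁴.
Centre of pressure: y_p = y_c + I_c/(y_c·A) = 6.35 + 0.144192/(6.35 × 1.43) = 6.35 + 0.0158793 = 6.36588 m along the plane.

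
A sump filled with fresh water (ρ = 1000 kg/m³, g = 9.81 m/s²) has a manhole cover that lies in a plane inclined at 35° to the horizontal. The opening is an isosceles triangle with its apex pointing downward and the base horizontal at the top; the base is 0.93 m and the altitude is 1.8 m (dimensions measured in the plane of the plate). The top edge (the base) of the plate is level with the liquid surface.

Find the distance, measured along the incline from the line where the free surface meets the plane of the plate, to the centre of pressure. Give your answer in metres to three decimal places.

γ = ρg = 1000 × 9.81 = 9810 N/m³ = 9.81 kN/m³.
Let θ = 35° be the plate's angle to the horizontal; measure y along the incline from where the plane meets the free surface. Vertical depth h = y·sinθ with sinθ = 0.573576.
With the apex down, the centroid sits h/3 = 1.8/3 = 0.6 m below the base (the top edge), so y_c = 0.6 m and h_c = 0.6 × 0.573576 = 0.344146 m.
A = ½ × 0.93 × 1.8 = 0.837 m².
Resultant F = γ·h_c·A = 9.81 × 0.344146 × 0.837 = 2.82577 kN.
I_c = b·h³/36 = 0.93 × 1.8³/36 = 0.15066 m⁴.
Centre of pressure: y_p = y_c + I_c/(y_c·A) = 0.6 + 0.15066/(0.6 × 0.837) = 0.6 + 0.3 = 0.9 m along the plane.

y_p = 0.900 m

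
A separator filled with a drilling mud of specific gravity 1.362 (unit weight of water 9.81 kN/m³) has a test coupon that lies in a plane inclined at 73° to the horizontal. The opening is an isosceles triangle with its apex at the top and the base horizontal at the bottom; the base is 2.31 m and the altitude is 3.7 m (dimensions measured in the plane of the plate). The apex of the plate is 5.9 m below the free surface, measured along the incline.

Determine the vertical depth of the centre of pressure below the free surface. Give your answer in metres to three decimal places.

γ = 1.362 × 9.81 = 13.36122 kN/m³.
Let θ = 73° be the plate's angle to the horizontal; measure y along the incline from where the plane meets the free surface. Vertical depth h = y·sinθ with sinθ = 0.956305.
With the apex up, the centroid sits 2h/3 = 2 × 3.7/3 = 2.46667 m below the apex, so y_c = 5.9 + 2.46667 = 8.36667 m and h_c = 8.36667 × 0.956305 = 8.00109 m.
A = ½ × 2.31 × 3.7 = 4.2735 m².
Resultant F = γ·h_c·A = 13.36122 × 8.00109 × 4.2735 = 456.856 kN.
I_c = b·h³/36 = 2.31 × 3.7³/36 = 3.25023 m⁴.
Centre of pressure: y_p = y_c + I_c/(y_c·A) = 8.36667 + 3.25023/(8.36667 × 4.2735) = 8.36667 + 0.0909029 = 8.45757 m along the plane.
Vertically, h_p = y_p·sinθ = 8.45757 × 0.956305 = 8.08802 m.

h_p = 8.088 m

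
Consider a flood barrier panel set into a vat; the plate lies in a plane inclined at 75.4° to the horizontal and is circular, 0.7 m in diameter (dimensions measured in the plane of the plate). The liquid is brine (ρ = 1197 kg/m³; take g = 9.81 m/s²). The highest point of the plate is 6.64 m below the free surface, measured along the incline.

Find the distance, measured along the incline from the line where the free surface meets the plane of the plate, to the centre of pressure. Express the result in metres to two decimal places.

γ = ρg = 1197 × 9.81 / 1000 = 11.74257 kN/m³.
Let θ = 75.4° be the plate's angle to the horizontal; measure y along the incline from where the plane meets the free surface. Vertical depth h = y·sinθ with sinθ = 0.967709.
The centroid is at the centre, 0.35 m below the top of the plate, so y_c = 6.64 + 0.35 = 6.99 m and h_c = 6.99 × 0.967709 = 6.76429 m.
A = π(0.35)² = 0.384845 m².
Resultant F = γ·h_c·A = 11.74257 × 6.76429 × 0.384845 = 30.5683 kN.
I_c = πr⁴/4 = π × 0.35⁴/4 = 0.0117859 m⁴.
Centre of pressure: y_p = y_c + I_c/(y_c·A) = 6.99 + 0.0117859/(6.99 × 0.384845) = 6.99 + 0.00438127 = 6.99438 m along the plane.

y_p = 6.99 m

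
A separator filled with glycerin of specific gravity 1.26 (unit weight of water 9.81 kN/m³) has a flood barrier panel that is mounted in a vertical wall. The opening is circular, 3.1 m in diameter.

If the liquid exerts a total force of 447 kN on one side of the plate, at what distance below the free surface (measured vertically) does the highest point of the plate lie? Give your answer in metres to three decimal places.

d_top ≈ 3.241 m

γ = 1.26 × 9.81 = 12.3606 kN/m³.
A = π(1.55)² = 7.54768 m².
From F = γ·h_c·A, the centroid depth is h_c = 447/(12.3606 × 7.54768) = 4.79131 m.
The centroid is at the centre, 1.55 m below the top of the plate, so the highest point sits at h_top = 4.79131 − 1.55 = 3.24131 m below the surface.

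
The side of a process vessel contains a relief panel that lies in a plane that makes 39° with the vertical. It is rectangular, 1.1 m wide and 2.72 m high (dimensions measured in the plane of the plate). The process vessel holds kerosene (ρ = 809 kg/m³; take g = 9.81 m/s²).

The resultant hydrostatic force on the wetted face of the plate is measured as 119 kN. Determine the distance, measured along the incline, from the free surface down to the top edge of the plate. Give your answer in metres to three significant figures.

γ = ρg = 809 × 9.81 / 1000 = 7.93629 kN/m³.
A = 1.1 × 2.72 = 2.992 m².
From F = γ·h_c·A, the centroid depth is h_c = 119/(7.93629 × 2.992) = 5.0115 m.
The plate makes 39° with the vertical, i.e. θ = 90° − 39° = 51° to the horizontal. Measuring y along the incline from the free-surface line, vertical depth h = y·sinθ with sinθ = 0.777146.
Along the incline, y_c = h_c/sinθ = 5.0115/0.777146 = 6.4486 m.
The centroid lies 2.72/2 = 1.36 m below the top edge, so the top edge sits at y_top = 6.4486 − 1.36 = 5.0886 m along the incline.

y_top ≈ 5.09 m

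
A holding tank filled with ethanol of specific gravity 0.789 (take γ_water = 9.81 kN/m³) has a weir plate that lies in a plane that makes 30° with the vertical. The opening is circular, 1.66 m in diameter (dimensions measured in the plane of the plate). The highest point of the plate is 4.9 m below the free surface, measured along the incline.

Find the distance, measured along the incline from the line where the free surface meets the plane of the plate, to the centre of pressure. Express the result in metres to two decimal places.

y_p = 5.76 m

γ = 0.789 × 9.81 = 7.74009 kN/m³.
The plate makes 30° with the vertical, i.e. θ = 90° − 30° = 60° to the horizontal. Measuring y along the incline from the free-surface line, vertical depth h = y·sinθ with sinθ = 0.866025.
The centroid is at the centre, 0.83 m below the top of the plate, so y_c = 4.9 + 0.83 = 5.73 m and h_c = 5.73 × 0.866025 = 4.96232 m.
A = π(0.83)² = 2.16424 m².
Resultant F = γ·h_c·A = 7.74009 × 4.96232 × 2.16424 = 83.1259 kN.
I_c = πr⁴/4 = π × 0.83⁴/4 = 0.372737 m⁴.
Centre of pressure: y_p = y_c + I_c/(y_c·A) = 5.73 + 0.372737/(5.73 × 2.16424) = 5.73 + 0.0300568 = 5.76006 m along the plane.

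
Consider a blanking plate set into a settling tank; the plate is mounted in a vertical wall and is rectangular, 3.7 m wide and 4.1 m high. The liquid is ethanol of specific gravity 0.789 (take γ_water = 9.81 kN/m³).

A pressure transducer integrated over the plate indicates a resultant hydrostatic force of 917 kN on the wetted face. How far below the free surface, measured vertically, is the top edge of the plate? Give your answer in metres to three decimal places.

γ = 0.789 × 9.81 = 7.74009 kN/m³.
A = 3.7 × 4.1 = 15.17 m².
From F = γ·h_c·A, the centroid depth is h_c = 917/(7.74009 × 15.17) = 7.80976 m.
The centroid lies 4.1/2 = 2.05 m below the top edge, so the top edge sits at h_top = 7.80976 − 2.05 = 5.75976 m below the surface.

d_top ≈ 5.760 m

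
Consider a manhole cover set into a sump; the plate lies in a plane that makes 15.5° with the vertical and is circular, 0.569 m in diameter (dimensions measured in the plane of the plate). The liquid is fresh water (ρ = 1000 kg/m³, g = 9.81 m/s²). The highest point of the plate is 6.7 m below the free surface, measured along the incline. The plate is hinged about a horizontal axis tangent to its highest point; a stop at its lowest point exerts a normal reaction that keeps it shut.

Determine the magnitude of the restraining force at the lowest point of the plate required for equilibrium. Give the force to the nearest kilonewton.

P ≈ 8 kN

γ = ρg = 1000 × 9.81 = 9810 N/m³ = 9.81 kN/m³.
The plate makes 15.5° with the vertical, i.e. θ = 90° − 15.5° = 74.5° to the horizontal. Measuring y along the incline from the free-surface line, vertical depth h = y·sinθ with sinθ = 0.963630.
The centroid is at the centre, 0.2845 m below the top of the plate, so y_c = 6.7 + 0.2845 = 6.9845 m and h_c = 6.9845 × 0.963630 = 6.73047 m.
A = π(0.2845)² = 0.254281 m².
Resultant F = γ·h_c·A = 9.81 × 6.73047 × 0.254281 = 16.7891 kN.
I_c = πr⁴/4 = π × 0.2845⁴/4 = 0.0051454 m⁴.
Centre of pressure: y_p = y_c + I_c/(y_c·A) = 6.9845 + 0.0051454/(6.9845 × 0.254281) = 6.9845 + 0.00289714 = 6.9874 m along the plane.
The resultant acts 0.2845 + 0.00289714 = 0.287397 m (along the plate) below the hinge at the top edge, so the moment about the hinge is M = F × 0.287397 = 16.7891 × 0.287397 = 4.82514 kN·m.
A normal force at the bottom, 0.569 m from the hinge, must supply this moment: P = 4.82514/0.569 = 8.48004 kN.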